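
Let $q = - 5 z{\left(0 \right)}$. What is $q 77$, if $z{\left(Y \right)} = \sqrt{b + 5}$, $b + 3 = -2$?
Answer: $0$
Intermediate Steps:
$b = -5$ ($b = -3 - 2 = -5$)
$z{\left(Y \right)} = 0$ ($z{\left(Y \right)} = \sqrt{-5 + 5} = \sqrt{0} = 0$)
$q = 0$ ($q = \left(-5\right) 0 = 0$)
$q 77 = 0 \cdot 77 = 0$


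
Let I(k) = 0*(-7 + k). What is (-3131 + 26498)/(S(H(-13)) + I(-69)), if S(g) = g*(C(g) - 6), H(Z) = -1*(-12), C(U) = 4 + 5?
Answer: 7789/12 ≈ 649.08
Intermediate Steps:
C(U) = 9
H(Z) = 12
I(k) = 0
S(g) = 3*g (S(g) = g*(9 - 6) = g*3 = 3*g)
(-3131 + 26498)/(S(H(-13)) + I(-69)) = (-3131 + 26498)/(3*12 + 0) = 23367/(36 + 0) = 23367/36 = 23367*(1/36) = 7789/12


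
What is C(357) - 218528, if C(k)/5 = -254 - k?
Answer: -221583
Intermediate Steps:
C(k) = -1270 - 5*k (C(k) = 5*(-254 - k) = -1270 - 5*k)
C(357) - 218528 = (-1270 - 5*357) - 218528 = (-1270 - 1785) - 218528 = -3055 - 218528 = -221583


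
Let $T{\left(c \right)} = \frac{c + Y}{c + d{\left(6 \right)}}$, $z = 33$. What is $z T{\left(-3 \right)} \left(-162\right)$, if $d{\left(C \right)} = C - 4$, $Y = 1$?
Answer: $-10692$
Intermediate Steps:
$d{\left(C \right)} = -4 + C$
$T{\left(c \right)} = \frac{1 + c}{2 + c}$ ($T{\left(c \right)} = \frac{c + 1}{c + \left(-4 + 6\right)} = \frac{1 + c}{c + 2} = \frac{1 + c}{2 + c}$)
$z T{\left(-3 \right)} \left(-162\right) = 33 \frac{1 - 3}{2 - 3} \left(-162\right) = 33 \frac{1}{-1} \left(-2\right) \left(-162\right) = 33 \left(\left(-1\right) \left(-2\right)\right) \left(-162\right) = 33 \cdot 2 \left(-162\right) = 66 \left(-162\right) = -10692$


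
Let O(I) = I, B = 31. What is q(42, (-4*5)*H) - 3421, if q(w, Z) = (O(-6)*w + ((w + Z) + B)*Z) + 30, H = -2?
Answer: 877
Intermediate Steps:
q(w, Z) = 30 - 6*w + Z*(31 + Z + w) (q(w, Z) = (-6*w + ((w + Z) + 31)*Z) + 30 = (-6*w + ((Z + w) + 31)*Z) + 30 = (-6*w + (31 + Z + w)*Z) + 30 = (-6*w + Z*(31 + Z + w)) + 30 = 30 - 6*w + Z*(31 + Z + w))
q(42, (-4*5)*H) - 3421 = (30 + (-4*5*(-2))**2 - 6*42 + 31*(-4*5*(-2)) + (-4*5*(-2))*42) - 3421 = (30 + (-20*(-2))**2 - 252 + 31*(-20*(-2)) - 20*(-2)*42) - 3421 = (30 + 40**2 - 252 + 31*40 + 40*42) - 3421 = (30 + 1600 - 252 + 1240 + 1680) - 3421 = 4298 - 3421 = 877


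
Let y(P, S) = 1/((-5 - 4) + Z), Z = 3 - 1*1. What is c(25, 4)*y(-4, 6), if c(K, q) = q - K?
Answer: 3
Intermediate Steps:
Z = 2 (Z = 3 - 1 = 2)
y(P, S) = -⅐ (y(P, S) = 1/((-5 - 4) + 2) = 1/(-9 + 2) = 1/(-7) = -⅐)
c(25, 4)*y(-4, 6) = (4 - 1*25)*(-⅐) = (4 - 25)*(-⅐) = -21*(-⅐) = 3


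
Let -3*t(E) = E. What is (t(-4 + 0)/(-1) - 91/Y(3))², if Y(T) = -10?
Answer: 54289/900 ≈ 60.321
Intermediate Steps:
t(E) = -E/3
(t(-4 + 0)/(-1) - 91/Y(3))² = (-(-4 + 0)/3/(-1) - 91/(-10))² = (-⅓*(-4)*(-1) - 91*(-⅒))² = ((4/3)*(-1) + 91/10)² = (-4/3 + 91/10)² = (233/30)² = 54289/900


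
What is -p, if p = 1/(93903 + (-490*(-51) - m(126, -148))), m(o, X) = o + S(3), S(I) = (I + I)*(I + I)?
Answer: -1/118731 ≈ -8.4224e-6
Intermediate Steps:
S(I) = 4*I² (S(I) = (2*I)*(2*I) = 4*I²)
m(o, X) = 36 + o (m(o, X) = o + 4*3² = o + 4*9 = o + 36 = 36 + o)
p = 1/118731 (p = 1/(93903 + (-490*(-51) - (36 + 126))) = 1/(93903 + (24990 - 1*162)) = 1/(93903 + (24990 - 162)) = 1/(93903 + 24828) = 1/118731 ≈ 8.4224e-6)
-p = -1*1/118731 = -1/118731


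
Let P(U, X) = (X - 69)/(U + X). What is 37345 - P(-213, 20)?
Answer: 7207536/193 ≈ 37345.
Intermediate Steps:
P(U, X) = (-69 + X)/(U + X)
37345 - P(-213, 20) = 37345 - (-69 + 20)/(-213 + 20) = 37345 - (-49)/(-193) = 37345 - (-1)*(-49)/193 = 37345 - 1*49/193 = 37345 - 49/193 = 7207536/193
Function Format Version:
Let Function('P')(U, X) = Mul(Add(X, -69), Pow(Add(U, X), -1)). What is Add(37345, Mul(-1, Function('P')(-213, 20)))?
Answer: Rational(7207536, 193) ≈ 37345.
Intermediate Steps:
Function('P')(U, X) = Mul(Pow(Add(U, X), -1), Add(-69, X)) (Function('P')(U, X) = Mul(Add(-69, X), Pow(Add(U, X), -1)) = Mul(Pow(Add(U, X), -1), Add(-69, X)))
Add(37345, Mul(-1, Function('P')(-213, 20))) = Add(37345, Mul(-1, Mul(Pow(Add(-213, 20), -1), Add(-69, 20)))) = Add(37345, Mul(-1, Mul(Pow(-193, -1), -49))) = Add(37345, Mul(-1, Mul(Rational(-1, 193), -49))) = Add(37345, Mul(-1, Rational(49, 193))) = Add(37345, Rational(-49, 193)) = Rational(7207536, 193)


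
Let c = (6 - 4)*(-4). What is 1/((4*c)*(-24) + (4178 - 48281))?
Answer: -1/43335 ≈ -2.3076e-5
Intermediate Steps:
c = -8 (c = 2*(-4) = -8)
1/((4*c)*(-24) + (4178 - 48281)) = 1/((4*(-8))*(-24) + (4178 - 48281)) = 1/(-32*(-24) - 44103) = 1/(768 - 44103) = 1/(-43335) = -1/43335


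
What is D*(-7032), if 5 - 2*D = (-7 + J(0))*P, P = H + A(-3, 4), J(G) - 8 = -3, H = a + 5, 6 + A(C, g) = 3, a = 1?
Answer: -38676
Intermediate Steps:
A(C, g) = -3 (A(C, g) = -6 + 3 = -3)
H = 6 (H = 1 + 5 = 6)
J(G) = 5 (J(G) = 8 - 3 = 5)
P = 3 (P = 6 - 3 = 3)
D = 11/2 (D = 5/2 - (-7 + 5)*3/2 = 5/2 - (-1)*3 = 5/2 - ½*(-6) = 5/2 + 3 = 11/2 ≈ 5.5000)
D*(-7032) = (11/2)*(-7032) = -38676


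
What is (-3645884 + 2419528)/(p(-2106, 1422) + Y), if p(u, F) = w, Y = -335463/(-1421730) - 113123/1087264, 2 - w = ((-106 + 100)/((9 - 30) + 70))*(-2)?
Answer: -15481517426434577280/23821643393263 ≈ -6.4989e+5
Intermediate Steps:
w = 86/49 (w = 2 - (-106 + 100)/((9 - 30) + 70)*(-2) = 2 - (-6/(-21 + 70))*(-2) = 2 - (-6/49)*(-2) = 2 - (-6*1/49)*(-2) = 2 - (-6)*(-2)/49 = 2 - 1*12/49 = 2 - 12/49 = 86/49 ≈ 1.7551)
Y = 33984413407/257632641120 (Y = -335463*(-1/1421730) - 113123*1/1087264 = 111821/473910 - 113123/1087264 = 33984413407/257632641120 ≈ 0.13191)
p(u, F) = 86/49
(-3645884 + 2419528)/(p(-2106, 1422) + Y) = (-3645884 + 2419528)/(86/49 + 33984413407/257632641120) = -1226356/23821643393263/12623999414880 = -1226356*12623999414880/23821643393263 = -15481517426434577280/23821643393263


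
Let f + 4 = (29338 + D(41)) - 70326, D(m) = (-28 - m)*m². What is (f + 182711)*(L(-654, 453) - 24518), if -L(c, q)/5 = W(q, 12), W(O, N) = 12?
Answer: -632391940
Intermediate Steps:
L(c, q) = -60 (L(c, q) = -5*12 = -60)
D(m) = m²*(-28 - m)
f = -156981 (f = -4 + ((29338 + 41²*(-28 - 1*41)) - 70326) = -4 + ((29338 + 1681*(-28 - 41)) - 70326) = -4 + ((29338 + 1681*(-69)) - 70326) = -4 + ((29338 - 115989) - 70326) = -4 + (-86651 - 70326) = -4 - 156977 = -156981)
(f + 182711)*(L(-654, 453) - 24518) = (-156981 + 182711)*(-60 - 24518) = 25730*(-24578) = -632391940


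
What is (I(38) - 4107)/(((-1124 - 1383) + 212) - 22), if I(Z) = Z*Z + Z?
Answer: 375/331 ≈ 1.1329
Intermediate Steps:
I(Z) = Z + Z² (I(Z) = Z² + Z = Z + Z²)
(I(38) - 4107)/(((-1124 - 1383) + 212) - 22) = (38*(1 + 38) - 4107)/(((-1124 - 1383) + 212) - 22) = (38*39 - 4107)/((-2507 + 212) - 22) = (1482 - 4107)/(-2295 - 22) = -2625/(-2317) = -2625*(-1/2317) = 375/331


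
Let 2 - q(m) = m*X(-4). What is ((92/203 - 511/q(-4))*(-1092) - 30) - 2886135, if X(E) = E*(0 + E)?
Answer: -918147449/319 ≈ -2.8782e+6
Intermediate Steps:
X(E) = E² (X(E) = E*E = E²)
q(m) = 2 - 16*m (q(m) = 2 - m*(-4)² = 2 - m*16 = 2 - 16*m)
((92/203 - 511/q(-4))*(-1092) - 30) - 2886135 = ((92/203 - 511/(2 - 16*(-4)))*(-1092) - 30) - 2886135 = ((92*(1/203) - 511/(2 + 64))*(-1092) - 30) - 2886135 = ((92/203 - 511/66)*(-1092) - 30) - 2886135 = (-97661/13398*(-1092) - 30) - 2886135 = (2539186/319 - 30) - 2886135 = 2529616/319 - 2886135 = -918147449/319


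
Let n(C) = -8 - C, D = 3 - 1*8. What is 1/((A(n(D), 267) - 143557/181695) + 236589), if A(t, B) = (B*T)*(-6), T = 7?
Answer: 181695/40949367068 ≈ 4.4371e-6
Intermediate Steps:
D = -5 (D = 3 - 8 = -5)
A(t, B) = -42*B (A(t, B) = (B*7)*(-6) = (7*B)*(-6) = -42*B)
1/((A(n(D), 267) - 143557/181695) + 236589) = 1/((-42*267 - 143557/181695) + 236589) = 1/((-11214 - 143557*1/181695) + 236589) = 1/((-11214 - 143557/181695) + 236589) = 1/(-2037671287/181695 + 236589) = 1/(40949367068/181695) = 181695/40949367068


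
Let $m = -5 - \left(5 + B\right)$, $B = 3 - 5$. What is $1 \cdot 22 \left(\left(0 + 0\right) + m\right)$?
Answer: $-176$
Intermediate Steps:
$B = -2$
$m = -8$ ($m = -5 - \left(5 - 2\right) = -5 - 3 = -8$)
$1 \cdot 22 \left(\left(0 + 0\right) + m\right) = 1 \cdot 22 \left(\left(0 + 0\right) - 8\right) = 22 \left(0 - 8\right) = 22 \left(-8\right) = -176$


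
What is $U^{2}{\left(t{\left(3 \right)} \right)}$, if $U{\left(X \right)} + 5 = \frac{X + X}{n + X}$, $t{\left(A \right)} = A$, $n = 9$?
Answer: $\frac{81}{4} \approx 20.25$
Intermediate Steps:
$U{\left(X \right)} = -5 + \frac{2 X}{9 + X}$ ($U{\left(X \right)} = -5 + \frac{X + X}{9 + X} = -5 + \frac{2 X}{9 + X}$)
$U^{2}{\left(t{\left(3 \right)} \right)} = \left(\frac{3 \left(-15 - 3\right)}{9 + 3}\right)^{2} = \left(\frac{3 \left(-15 - 3\right)}{12}\right)^{2} = \left(3 \cdot \frac{1}{12} \left(-18\right)\right)^{2} = \left(- \frac{9}{2}\right)^{2} = \frac{81}{4}$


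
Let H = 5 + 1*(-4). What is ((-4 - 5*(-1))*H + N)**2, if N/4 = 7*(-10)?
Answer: 77841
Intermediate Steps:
N = -280 (N = 4*(7*(-10)) = 4*(-70) = -280)
H = 1 (H = 5 - 4 = 1)
((-4 - 5*(-1))*H + N)**2 = ((-4 - 5*(-1))*1 - 280)**2 = ((-4 + 5)*1 - 280)**2 = (1*1 - 280)**2 = (1 - 280)**2 = (-279)**2 = 77841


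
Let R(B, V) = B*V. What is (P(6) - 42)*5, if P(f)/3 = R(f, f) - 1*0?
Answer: 330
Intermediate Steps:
P(f) = 3*f² (P(f) = 3*(f*f - 1*0) = 3*(f² + 0) = 3*f²)
(P(6) - 42)*5 = (3*6² - 42)*5 = (3*36 - 42)*5 = (108 - 42)*5 = 66*5 = 330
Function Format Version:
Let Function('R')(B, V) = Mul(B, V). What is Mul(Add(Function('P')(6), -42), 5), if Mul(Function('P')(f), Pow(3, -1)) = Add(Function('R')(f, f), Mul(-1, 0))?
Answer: 330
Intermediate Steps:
Function('P')(f) = Mul(3, Pow(f, 2)) (Function('P')(f) = Mul(3, Add(Mul(f, f), Mul(-1, 0))) = Mul(3, Add(Pow(f, 2), 0)) = Mul(3, Pow(f, 2)))
Mul(Add(Function('P')(6), -42), 5) = Mul(Add(Mul(3, Pow(6, 2)), -42), 5) = Mul(Add(Mul(3, 36), -42), 5) = Mul(Add(108, -42), 5) = Mul(66, 5) = 330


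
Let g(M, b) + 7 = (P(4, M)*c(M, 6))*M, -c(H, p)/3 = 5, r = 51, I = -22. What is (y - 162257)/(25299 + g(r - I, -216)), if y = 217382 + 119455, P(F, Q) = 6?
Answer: 87290/9361 ≈ 9.3249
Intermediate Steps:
c(H, p) = -15 (c(H, p) = -3*5 = -15)
g(M, b) = -7 - 90*M (g(M, b) = -7 + (6*(-15))*M = -7 - 90*M)
y = 336837
(y - 162257)/(25299 + g(r - I, -216)) = (336837 - 162257)/(25299 + (-7 - 90*(51 - 1*(-22)))) = 174580/(25299 + (-7 - 90*(51 + 22))) = 174580/(25299 + (-7 - 90*73)) = 174580/(25299 + (-7 - 6570)) = 174580/(25299 - 6577) = 174580/18722 = 174580*(1/18722) = 87290/9361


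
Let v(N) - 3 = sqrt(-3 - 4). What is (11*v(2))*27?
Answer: 891 + 297*I*sqrt(7) ≈ 891.0 + 785.79*I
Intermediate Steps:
v(N) = 3 + I*sqrt(7) (v(N) = 3 + sqrt(-3 - 4) = 3 + sqrt(-7) = 3 + I*sqrt(7))
(11*v(2))*27 = (11*(3 + I*sqrt(7)))*27 = (33 + 11*I*sqrt(7))*27 = 891 + 297*I*sqrt(7)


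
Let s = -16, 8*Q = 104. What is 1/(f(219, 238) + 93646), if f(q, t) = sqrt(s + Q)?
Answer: 93646/8769573319 - I*sqrt(3)/8769573319 ≈ 1.0679e-5 - 1.9751e-10*I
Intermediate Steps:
Q = 13 (Q = (1/8)*104 = 13)
f(q, t) = I*sqrt(3) (f(q, t) = sqrt(-16 + 13) = sqrt(-3) = I*sqrt(3))
1/(f(219, 238) + 93646) = 1/(I*sqrt(3) + 93646) = 1/(93646 + I*sqrt(3))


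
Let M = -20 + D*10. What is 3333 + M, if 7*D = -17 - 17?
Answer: 22851/7 ≈ 3264.4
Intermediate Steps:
D = -34/7 (D = (-17 - 17)/7 = (1/7)*(-34) = -34/7 ≈ -4.8571)
M = -480/7 (M = -20 - 34/7*10 = -20 - 340/7 = -480/7 ≈ -68.571)
3333 + M = 3333 - 480/7 = 22851/7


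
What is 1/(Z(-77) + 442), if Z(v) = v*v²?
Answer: -1/456091 ≈ -2.1925e-6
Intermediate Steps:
Z(v) = v³
1/(Z(-77) + 442) = 1/((-77)³ + 442) = 1/(-456533 + 442) = 1/(-456091) = -1/456091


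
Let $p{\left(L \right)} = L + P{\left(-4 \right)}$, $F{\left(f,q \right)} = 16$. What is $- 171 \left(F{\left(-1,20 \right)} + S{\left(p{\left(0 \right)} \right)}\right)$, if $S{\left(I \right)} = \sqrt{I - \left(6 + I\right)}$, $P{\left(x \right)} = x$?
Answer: $-2736 - 171 i \sqrt{6} \approx -2736.0 - 418.86 i$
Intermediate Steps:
$p{\left(L \right)} = -4 + L$ ($p{\left(L \right)} = L - 4 = -4 + L$)
$S{\left(I \right)} = i \sqrt{6}$ ($S{\left(I \right)} = \sqrt{-6} = i \sqrt{6}$)
$- 171 \left(F{\left(-1,20 \right)} + S{\left(p{\left(0 \right)} \right)}\right) = - 171 \left(16 + i \sqrt{6}\right) = -2736 - 171 i \sqrt{6}$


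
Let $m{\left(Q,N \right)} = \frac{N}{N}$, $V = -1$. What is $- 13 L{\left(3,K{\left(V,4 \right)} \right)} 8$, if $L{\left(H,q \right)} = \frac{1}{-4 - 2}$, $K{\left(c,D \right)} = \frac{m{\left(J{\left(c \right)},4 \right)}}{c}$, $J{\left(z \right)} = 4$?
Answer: $\frac{52}{3} \approx 17.333$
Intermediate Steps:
$m{\left(Q,N \right)} = 1$
$K{\left(c,D \right)} = \frac{1}{c}$ ($K{\left(c,D \right)} = 1 \frac{1}{c} = \frac{1}{c}$)
$L{\left(H,q \right)} = - \frac{1}{6}$ ($L{\left(H,q \right)} = \frac{1}{-6} = - \frac{1}{6}$)
$- 13 L{\left(3,K{\left(V,4 \right)} \right)} 8 = \left(-13\right) \left(- \frac{1}{6}\right) 8 = \frac{13}{6} \cdot 8 = \frac{52}{3}$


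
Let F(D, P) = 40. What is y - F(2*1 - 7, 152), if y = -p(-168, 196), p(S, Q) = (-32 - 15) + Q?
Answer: -189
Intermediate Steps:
p(S, Q) = -47 + Q
y = -149 (y = -(-47 + 196) = -1*149 = -149)
y - F(2*1 - 7, 152) = -149 - 1*40 = -149 - 40 = -189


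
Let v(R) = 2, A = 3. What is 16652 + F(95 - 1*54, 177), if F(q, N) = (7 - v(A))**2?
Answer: 16677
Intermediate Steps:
F(q, N) = 25 (F(q, N) = (7 - 1*2)**2 = (7 - 2)**2 = 5**2 = 25)
16652 + F(95 - 1*54, 177) = 16652 + 25 = 16677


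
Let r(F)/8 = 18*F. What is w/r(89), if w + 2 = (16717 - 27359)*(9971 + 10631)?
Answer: -36541081/2136 ≈ -17107.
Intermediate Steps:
w = -219246486 (w = -2 + (16717 - 27359)*(9971 + 10631) = -2 - 10642*20602 = -2 - 219246484 = -219246486)
r(F) = 144*F (r(F) = 8*(18*F) = 144*F)
w/r(89) = -219246486/(144*89) = -219246486/12816 = -219246486*1/12816 = -36541081/2136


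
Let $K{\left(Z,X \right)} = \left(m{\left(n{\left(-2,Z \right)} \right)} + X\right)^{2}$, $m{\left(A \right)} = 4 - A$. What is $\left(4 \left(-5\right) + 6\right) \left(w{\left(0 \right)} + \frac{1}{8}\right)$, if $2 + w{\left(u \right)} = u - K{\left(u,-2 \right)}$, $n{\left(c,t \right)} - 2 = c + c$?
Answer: $\frac{1001}{4} \approx 250.25$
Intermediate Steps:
$n{\left(c,t \right)} = 2 + 2 c$ ($n{\left(c,t \right)} = 2 + \left(c + c\right) = 2 + 2 c$)
$K{\left(Z,X \right)} = \left(6 + X\right)^{2}$ ($K{\left(Z,X \right)} = \left(\left(4 - \left(2 + 2 \left(-2\right)\right)\right) + X\right)^{2} = \left(\left(4 - \left(2 - 4\right)\right) + X\right)^{2} = \left(\left(4 - -2\right) + X\right)^{2} = \left(\left(4 + 2\right) + X\right)^{2} = \left(6 + X\right)^{2}$)
$w{\left(u \right)} = -18 + u$ ($w{\left(u \right)} = -2 + \left(u - \left(6 - 2\right)^{2}\right) = -2 + \left(u - 4^{2}\right) = -2 + \left(u - 16\right) = -2 + \left(-16 + u\right) = -18 + u$)
$\left(4 \left(-5\right) + 6\right) \left(w{\left(0 \right)} + \frac{1}{8}\right) = \left(4 \left(-5\right) + 6\right) \left(\left(-18 + 0\right) + \frac{1}{8}\right) = \left(-20 + 6\right) \left(-18 + \frac{1}{8}\right) = \left(-14\right) \left(- \frac{143}{8}\right) = \frac{1001}{4}$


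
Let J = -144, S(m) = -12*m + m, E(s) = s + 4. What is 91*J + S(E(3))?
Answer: -13181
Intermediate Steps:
E(s) = 4 + s
S(m) = -11*m
91*J + S(E(3)) = 91*(-144) - 11*(4 + 3) = -13104 - 11*7 = -13104 - 77 = -13181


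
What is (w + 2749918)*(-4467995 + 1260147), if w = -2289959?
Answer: -1475478558232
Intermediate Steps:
(w + 2749918)*(-4467995 + 1260147) = (-2289959 + 2749918)*(-4467995 + 1260147) = 459959*(-3207848) = -1475478558232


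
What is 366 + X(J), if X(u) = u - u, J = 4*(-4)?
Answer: 366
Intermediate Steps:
J = -16
X(u) = 0
366 + X(J) = 366 + 0 = 366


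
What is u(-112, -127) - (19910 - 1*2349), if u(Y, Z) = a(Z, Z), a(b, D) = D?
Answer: -17688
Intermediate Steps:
u(Y, Z) = Z
u(-112, -127) - (19910 - 1*2349) = -127 - (19910 - 1*2349) = -127 - (19910 - 2349) = -127 - 1*17561 = -127 - 17561 = -17688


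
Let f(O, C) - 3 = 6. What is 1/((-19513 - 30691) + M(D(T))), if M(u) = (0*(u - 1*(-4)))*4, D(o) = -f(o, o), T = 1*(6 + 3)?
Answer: -1/50204 ≈ -1.9919e-5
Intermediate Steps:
f(O, C) = 9 (f(O, C) = 3 + 6 = 9)
T = 9 (T = 1*9 = 9)
D(o) = -9 (D(o) = -1*9 = -9)
M(u) = 0 (M(u) = (0*(u + 4))*4 = (0*(4 + u))*4 = 0*4 = 0)
1/((-19513 - 30691) + M(D(T))) = 1/((-19513 - 30691) + 0) = 1/(-50204 + 0) = 1/(-50204) = -1/50204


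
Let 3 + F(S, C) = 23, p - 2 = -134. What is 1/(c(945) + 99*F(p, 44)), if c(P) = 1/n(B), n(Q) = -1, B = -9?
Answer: 1/1979 ≈ 0.00050531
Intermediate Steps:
p = -132 (p = 2 - 134 = -132)
F(S, C) = 20 (F(S, C) = -3 + 23 = 20)
c(P) = -1 (c(P) = 1/(-1) = -1)
1/(c(945) + 99*F(p, 44)) = 1/(-1 + 99*20) = 1/(-1 + 1980) = 1/1979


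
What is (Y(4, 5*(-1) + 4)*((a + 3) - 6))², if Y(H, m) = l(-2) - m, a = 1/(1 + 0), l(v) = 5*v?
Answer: 324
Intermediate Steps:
a = 1 (a = 1/1 = 1)
Y(H, m) = -10 - m (Y(H, m) = 5*(-2) - m = -10 - m)
(Y(4, 5*(-1) + 4)*((a + 3) - 6))² = ((-10 - (5*(-1) + 4))*((1 + 3) - 6))² = ((-10 - (-5 + 4))*(4 - 6))² = ((-10 - 1*(-1))*(-2))² = ((-10 + 1)*(-2))² = (-9*(-2))² = 18² = 324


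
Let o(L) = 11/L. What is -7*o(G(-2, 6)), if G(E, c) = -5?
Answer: 77/5 ≈ 15.400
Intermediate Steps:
-7*o(G(-2, 6)) = -77/(-5) = -77*(-1)/5 = -7*(-11/5) = 77/5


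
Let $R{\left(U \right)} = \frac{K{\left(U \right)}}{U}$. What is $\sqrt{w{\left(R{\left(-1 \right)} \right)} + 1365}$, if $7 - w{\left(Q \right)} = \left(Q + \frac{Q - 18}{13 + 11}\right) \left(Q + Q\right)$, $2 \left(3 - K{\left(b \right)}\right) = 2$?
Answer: $\frac{\sqrt{12246}}{3} \approx 36.887$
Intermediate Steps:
$K{\left(b \right)} = 2$ ($K{\left(b \right)} = 3 - 1 = 2$)
$R{\left(U \right)} = \frac{2}{U}$
$w{\left(Q \right)} = 7 - 2 Q \left(- \frac{3}{4} + \frac{25 Q}{24}\right)$ ($w{\left(Q \right)} = 7 - \left(Q + \frac{Q - 18}{13 + 11}\right) \left(Q + Q\right) = 7 - \left(Q + \frac{-18 + Q}{24}\right) 2 Q = 7 - \left(Q + \left(-18 + Q\right) \frac{1}{24}\right) 2 Q = 7 - \left(Q + \left(- \frac{3}{4} + \frac{Q}{24}\right)\right) 2 Q = 7 - \left(- \frac{3}{4} + \frac{25 Q}{24}\right) 2 Q = 7 - 2 Q \left(- \frac{3}{4} + \frac{25 Q}{24}\right)$)
$\sqrt{w{\left(R{\left(-1 \right)} \right)} + 1365} = \sqrt{\left(7 - \frac{25 \left(\frac{2}{-1}\right)^{2}}{12} + \frac{3 \frac{2}{-1}}{2}\right) + 1365} = \sqrt{\left(7 - \frac{25 \left(2 \left(-1\right)\right)^{2}}{12} + \frac{3 \cdot 2 \left(-1\right)}{2}\right) + 1365} = \sqrt{\left(7 - \frac{25 \left(-2\right)^{2}}{12} + \frac{3}{2} \left(-2\right)\right) + 1365} = \sqrt{\left(7 - \frac{25}{3} - 3\right) + 1365} = \sqrt{- \frac{13}{3} + 1365} = \sqrt{\frac{4082}{3}} = \frac{\sqrt{12246}}{3}$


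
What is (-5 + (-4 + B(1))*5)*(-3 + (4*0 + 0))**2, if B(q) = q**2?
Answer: -180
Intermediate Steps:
(-5 + (-4 + B(1))*5)*(-3 + (4*0 + 0))**2 = (-5 + (-4 + 1**2)*5)*(-3 + (4*0 + 0))**2 = (-5 + (-4 + 1)*5)*(-3 + (0 + 0))**2 = (-5 - 3*5)*(-3 + 0)**2 = (-5 - 15)*(-3)**2 = -20*9 = -180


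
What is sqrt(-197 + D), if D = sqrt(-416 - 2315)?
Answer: sqrt(-197 + I*sqrt(2731)) ≈ 1.8458 + 14.157*I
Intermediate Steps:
D = I*sqrt(2731) (D = sqrt(-2731) = I*sqrt(2731) ≈ 52.259*I)
sqrt(-197 + D) = sqrt(-197 + I*sqrt(2731))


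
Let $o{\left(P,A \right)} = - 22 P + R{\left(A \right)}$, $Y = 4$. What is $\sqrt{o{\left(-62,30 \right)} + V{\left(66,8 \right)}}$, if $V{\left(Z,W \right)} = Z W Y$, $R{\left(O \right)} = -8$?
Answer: $34 \sqrt{3} \approx 58.89$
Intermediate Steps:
$o{\left(P,A \right)} = -8 - 22 P$ ($o{\left(P,A \right)} = - 22 P - 8 = -8 - 22 P$)
$V{\left(Z,W \right)} = 4 W Z$ ($V{\left(Z,W \right)} = Z W 4 = W Z 4 = 4 W Z$)
$\sqrt{o{\left(-62,30 \right)} + V{\left(66,8 \right)}} = \sqrt{\left(-8 - -1364\right) + 4 \cdot 8 \cdot 66} = \sqrt{\left(-8 + 1364\right) + 2112} = \sqrt{1356 + 2112} = \sqrt{3468} = 34 \sqrt{3}$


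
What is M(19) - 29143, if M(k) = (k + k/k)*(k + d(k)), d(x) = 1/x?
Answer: -546477/19 ≈ -28762.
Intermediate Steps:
M(k) = (1 + k)*(k + 1/k) (M(k) = (k + k/k)*(k + 1/k) = (k + 1)*(k + 1/k) = (1 + k)*(k + 1/k))
M(19) - 29143 = (1 + 19 + 1/19 + 19**2) - 29143 = (1 + 19 + 1/19 + 361) - 29143 = 7240/19 - 29143 = -546477/19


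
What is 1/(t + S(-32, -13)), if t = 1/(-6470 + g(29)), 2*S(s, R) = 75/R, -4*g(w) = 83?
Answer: -675038/1947329 ≈ -0.34665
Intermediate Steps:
g(w) = -83/4 (g(w) = -¼*83 = -83/4)
S(s, R) = 75/(2*R) (S(s, R) = (75/R)/2 = 75/(2*R))
t = -4/25963 (t = 1/(-6470 - 83/4) = 1/(-25963/4) = -4/25963 ≈ -0.00015407)
1/(t + S(-32, -13)) = 1/(-4/25963 + (75/2)/(-13)) = 1/(-4/25963 + (75/2)*(-1/13)) = 1/(-4/25963 - 75/26) = 1/(-1947329/675038) = -675038/1947329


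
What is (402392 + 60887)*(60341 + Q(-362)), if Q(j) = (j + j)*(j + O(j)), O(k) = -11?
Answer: 153064138647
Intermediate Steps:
Q(j) = 2*j*(-11 + j) (Q(j) = (j + j)*(j - 11) = (2*j)*(-11 + j) = 2*j*(-11 + j))
(402392 + 60887)*(60341 + Q(-362)) = (402392 + 60887)*(60341 + 2*(-362)*(-11 - 362)) = 463279*(60341 + 2*(-362)*(-373)) = 463279*(60341 + 270052) = 463279*330393 = 153064138647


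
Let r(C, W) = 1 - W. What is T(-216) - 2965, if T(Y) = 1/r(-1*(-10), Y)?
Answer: -643404/217 ≈ -2965.0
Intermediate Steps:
T(Y) = 1/(1 - Y)
T(-216) - 2965 = -1/(-1 - 216) - 2965 = -1/(-217) - 2965 = -1*(-1/217) - 2965 = 1/217 - 2965 = -643404/217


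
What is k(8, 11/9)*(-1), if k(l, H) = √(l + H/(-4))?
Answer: -√277/6 ≈ -2.7739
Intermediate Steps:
k(l, H) = √(l - H/4) (k(l, H) = √(l + H*(-¼)) = √(l - H/4))
k(8, 11/9)*(-1) = (√(-11/9 + 4*8)/2)*(-1) = (√(-11/9 + 32)/2)*(-1) = (√(277/9)/2)*(-1) = ((√277/3)/2)*(-1) = (√277/6)*(-1) = -√277/6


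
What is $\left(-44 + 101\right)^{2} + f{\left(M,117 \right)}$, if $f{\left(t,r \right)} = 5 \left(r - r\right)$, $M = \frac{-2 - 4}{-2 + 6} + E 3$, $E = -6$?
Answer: $3249$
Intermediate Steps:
$M = - \frac{39}{2}$ ($M = \frac{-2 - 4}{-2 + 6} - 18 = - \frac{6}{4} - 18 = \left(-6\right) \frac{1}{4} - 18 = - \frac{3}{2} - 18 = - \frac{39}{2} \approx -19.5$)
$f{\left(t,r \right)} = 0$ ($f{\left(t,r \right)} = 5 \cdot 0 = 0$)
$\left(-44 + 101\right)^{2} + f{\left(M,117 \right)} = \left(-44 + 101\right)^{2} + 0 = 57^{2} + 0 = 3249 + 0 = 3249$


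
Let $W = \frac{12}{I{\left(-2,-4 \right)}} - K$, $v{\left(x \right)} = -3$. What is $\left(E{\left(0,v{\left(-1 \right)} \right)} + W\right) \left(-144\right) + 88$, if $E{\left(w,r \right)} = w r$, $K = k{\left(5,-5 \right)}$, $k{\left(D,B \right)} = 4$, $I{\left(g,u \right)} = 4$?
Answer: $232$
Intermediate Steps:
$K = 4$
$E{\left(w,r \right)} = r w$
$W = -1$ ($W = \frac{12}{4} - 4 = 12 \cdot \frac{1}{4} - 4 = 3 - 4 = -1$)
$\left(E{\left(0,v{\left(-1 \right)} \right)} + W\right) \left(-144\right) + 88 = \left(\left(-3\right) 0 - 1\right) \left(-144\right) + 88 = \left(0 - 1\right) \left(-144\right) + 88 = \left(-1\right) \left(-144\right) + 88 = 144 + 88 = 232$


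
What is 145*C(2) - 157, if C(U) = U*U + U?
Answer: 713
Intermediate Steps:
C(U) = U + U² (C(U) = U² + U = U + U²)
145*C(2) - 157 = 145*(2*(1 + 2)) - 157 = 145*(2*3) - 157 = 145*6 - 157 = 870 - 157 = 713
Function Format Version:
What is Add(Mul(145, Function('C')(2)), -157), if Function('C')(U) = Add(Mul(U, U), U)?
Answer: 713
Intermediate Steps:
Function('C')(U) = Add(U, Pow(U, 2)) (Function('C')(U) = Add(Pow(U, 2), U) = Add(U, Pow(U, 2)))
Add(Mul(145, Function('C')(2)), -157) = Add(Mul(145, Mul(2, Add(1, 2))), -157) = Add(Mul(145, Mul(2, 3)), -157) = Add(Mul(145, 6), -157) = Add(870, -157) = 713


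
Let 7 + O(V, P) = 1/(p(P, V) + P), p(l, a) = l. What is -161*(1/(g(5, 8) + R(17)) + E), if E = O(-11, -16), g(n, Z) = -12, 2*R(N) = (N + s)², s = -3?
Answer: 1555099/1376 ≈ 1130.2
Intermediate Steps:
R(N) = (-3 + N)²/2 (R(N) = (N - 3)²/2 = (-3 + N)²/2)
O(V, P) = -7 + 1/(2*P) (O(V, P) = -7 + 1/(P + P) = -7 + 1/(2*P))
E = -225/32 (E = -7 + (½)/(-16) = -7 + (½)*(-1/16) = -7 - 1/32 = -225/32 ≈ -7.0313)
-161*(1/(g(5, 8) + R(17)) + E) = -161*(1/(-12 + (-3 + 17)²/2) - 225/32) = -161*(1/(-12 + (½)*14²) - 225/32) = -161*(1/(-12 + (½)*196) - 225/32) = -161*(1/(-12 + 98) - 225/32) = -161*(1/86 - 225/32) = -161*(-9659/1376) = 1555099/1376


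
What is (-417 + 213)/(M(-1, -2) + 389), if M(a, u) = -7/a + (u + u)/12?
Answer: -612/1187 ≈ -0.51559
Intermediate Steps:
M(a, u) = -7/a + u/6 (M(a, u) = -7/a + (2*u)*(1/12) = -7/a + u/6)
(-417 + 213)/(M(-1, -2) + 389) = (-417 + 213)/((-7/(-1) + (⅙)*(-2)) + 389) = -204/((-7*(-1) - ⅓) + 389) = -204/((7 - ⅓) + 389) = -204/(20/3 + 389) = -204/1187/3 = -204*3/1187 = -612/1187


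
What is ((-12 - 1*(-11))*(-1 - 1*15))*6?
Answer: 96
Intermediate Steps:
((-12 - 1*(-11))*(-1 - 1*15))*6 = ((-12 + 11)*(-1 - 15))*6 = -1*(-16)*6 = 16*6 = 96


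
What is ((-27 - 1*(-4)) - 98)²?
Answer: 14641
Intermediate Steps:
((-27 - 1*(-4)) - 98)² = ((-27 + 4) - 98)² = (-23 - 98)² = (-121)² = 14641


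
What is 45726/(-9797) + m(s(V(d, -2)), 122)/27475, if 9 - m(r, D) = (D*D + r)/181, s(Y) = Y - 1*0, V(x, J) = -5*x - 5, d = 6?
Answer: -45504754238/9744047215 ≈ -4.6700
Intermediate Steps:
V(x, J) = -5 - 5*x
s(Y) = Y (s(Y) = Y + 0 = Y)
m(r, D) = 9 - r/181 - D²/181 (m(r, D) = 9 - (D*D + r)/181 = 9 - (D² + r)/181 = 9 - (r + D²)/181 = 9 - (r/181 + D²/181) = 9 + (-r/181 - D²/181) = 9 - r/181 - D²/181)
45726/(-9797) + m(s(V(d, -2)), 122)/27475 = 45726/(-9797) + (9 - (-5 - 5*6)/181 - 1/181*122²)/27475 = 45726*(-1/9797) + (9 - (-5 - 30)/181 - 1/181*14884)*(1/27475) = -45726/9797 + (9 - 1/181*(-35) - 14884/181)*(1/27475) = -45726/9797 + (9 + 35/181 - 14884/181)*(1/27475) = -45726/9797 - 13220/181*1/27475 = -45726/9797 - 2644/994595 = -45504754238/9744047215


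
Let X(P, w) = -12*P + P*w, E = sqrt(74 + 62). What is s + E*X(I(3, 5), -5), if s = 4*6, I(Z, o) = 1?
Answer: 24 - 34*sqrt(34) ≈ -174.25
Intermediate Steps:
s = 24
E = 2*sqrt(34) (E = sqrt(136) = 2*sqrt(34) ≈ 11.662)
s + E*X(I(3, 5), -5) = 24 + (2*sqrt(34))*(1*(-12 - 5)) = 24 + (2*sqrt(34))*(1*(-17)) = 24 + (2*sqrt(34))*(-17) = 24 - 34*sqrt(34)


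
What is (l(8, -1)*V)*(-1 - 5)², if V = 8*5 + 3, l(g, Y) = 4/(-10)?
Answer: -3096/5 ≈ -619.20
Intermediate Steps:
l(g, Y) = -⅖ (l(g, Y) = 4*(-⅒) = -⅖)
V = 43 (V = 40 + 3 = 43)
(l(8, -1)*V)*(-1 - 5)² = (-⅖*43)*(-1 - 5)² = -86/5*(-6)² = -86/5*36 = -3096/5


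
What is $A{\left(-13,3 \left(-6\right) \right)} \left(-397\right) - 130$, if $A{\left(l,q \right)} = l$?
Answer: $5031$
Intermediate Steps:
$A{\left(-13,3 \left(-6\right) \right)} \left(-397\right) - 130 = \left(-13\right) \left(-397\right) - 130 = 5161 - 130 = 5031$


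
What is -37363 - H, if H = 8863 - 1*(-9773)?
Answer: -55999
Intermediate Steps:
H = 18636 (H = 8863 + 9773 = 18636)
-37363 - H = -37363 - 1*18636 = -37363 - 18636 = -55999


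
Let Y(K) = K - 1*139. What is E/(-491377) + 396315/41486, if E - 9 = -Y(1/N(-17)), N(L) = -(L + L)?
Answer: 1655238464901/173274762887 ≈ 9.5527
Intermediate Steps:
N(L) = -2*L
Y(K) = -139 + K (Y(K) = K - 139 = -139 + K)
E = 5031/34 (E = 9 - (-139 + 1/(-2*(-17))) = 9 - (-139 + 1/34) = 9 - 1*(-4725/34) = 9 + 4725/34 = 5031/34 ≈ 147.97)
E/(-491377) + 396315/41486 = (5031/34)/(-491377) + 396315/41486 = (5031/34)*(-1/491377) + 396315*(1/41486) = -5031/16706818 + 396315/41486 = 1655238464901/173274762887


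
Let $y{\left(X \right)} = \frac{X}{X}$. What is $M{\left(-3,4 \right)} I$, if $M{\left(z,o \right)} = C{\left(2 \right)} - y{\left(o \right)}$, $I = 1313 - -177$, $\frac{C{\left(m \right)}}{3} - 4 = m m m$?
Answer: $52150$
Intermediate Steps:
$C{\left(m \right)} = 12 + 3 m^{3}$ ($C{\left(m \right)} = 12 + 3 m m m = 12 + 3 m^{2} m = 12 + 3 m^{3}$)
$I = 1490$ ($I = 1313 + 177 = 1490$)
$y{\left(X \right)} = 1$
$M{\left(z,o \right)} = 35$ ($M{\left(z,o \right)} = \left(12 + 3 \cdot 2^{3}\right) - 1 = \left(12 + 3 \cdot 8\right) - 1 = \left(12 + 24\right) - 1 = 36 - 1 = 35$)
$M{\left(-3,4 \right)} I = 35 \cdot 1490 = 52150$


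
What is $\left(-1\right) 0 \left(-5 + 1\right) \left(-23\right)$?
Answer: $0$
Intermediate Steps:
$\left(-1\right) 0 \left(-5 + 1\right) \left(-23\right) = 0 \left(-4\right) \left(-23\right) = 0 \left(-23\right) = 0$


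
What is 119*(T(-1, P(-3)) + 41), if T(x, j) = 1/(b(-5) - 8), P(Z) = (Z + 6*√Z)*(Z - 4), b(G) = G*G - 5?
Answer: 58667/12 ≈ 4888.9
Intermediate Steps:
b(G) = -5 + G² (b(G) = G² - 5 = -5 + G²)
P(Z) = (-4 + Z)*(Z + 6*√Z) (P(Z) = (Z + 6*√Z)*(-4 + Z) = (-4 + Z)*(Z + 6*√Z))
T(x, j) = 1/12 (T(x, j) = 1/((-5 + (-5)²) - 8) = 1/((-5 + 25) - 8) = 1/(20 - 8) = 1/12)
119*(T(-1, P(-3)) + 41) = 119*(1/12 + 41) = 119*(493/12) = 58667/12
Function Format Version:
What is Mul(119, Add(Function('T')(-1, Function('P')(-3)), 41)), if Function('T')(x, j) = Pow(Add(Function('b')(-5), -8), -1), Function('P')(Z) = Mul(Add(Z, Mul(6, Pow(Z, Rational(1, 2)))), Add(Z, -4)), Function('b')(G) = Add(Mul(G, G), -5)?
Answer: Rational(58667, 12) ≈ 4888.9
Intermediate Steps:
Function('b')(G) = Add(-5, Pow(G, 2)) (Function('b')(G) = Add(Pow(G, 2), -5) = Add(-5, Pow(G, 2)))
Function('P')(Z) = Mul(Add(-4, Z), Add(Z, Mul(6, Pow(Z, Rational(1, 2))))) (Function('P')(Z) = Mul(Add(Z, Mul(6, Pow(Z, Rational(1, 2)))), Add(-4, Z)) = Mul(Add(-4, Z), Add(Z, Mul(6, Pow(Z, Rational(1, 2))))))
Function('T')(x, j) = Rational(1, 12) (Function('T')(x, j) = Pow(Add(Add(-5, Pow(-5, 2)), -8), -1) = Pow(Add(Add(-5, 25), -8), -1) = Pow(Add(20, -8), -1) = Pow(12, -1) = Rational(1, 12))
Mul(119, Add(Function('T')(-1, Function('P')(-3)), 41)) = Mul(119, Add(Rational(1, 12), 41)) = Mul(119, Rational(493, 12)) = Rational(58667, 12)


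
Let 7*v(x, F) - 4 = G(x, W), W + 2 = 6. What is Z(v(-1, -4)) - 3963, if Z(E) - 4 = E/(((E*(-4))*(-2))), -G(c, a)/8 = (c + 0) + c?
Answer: -31671/8 ≈ -3958.9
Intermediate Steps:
W = 4 (W = -2 + 6 = 4)
G(c, a) = -16*c (G(c, a) = -8*((c + 0) + c) = -8*(c + c) = -16*c)
v(x, F) = 4/7 - 16*x/7 (v(x, F) = 4/7 + (-16*x)/7 = 4/7 - 16*x/7)
Z(E) = 33/8 (Z(E) = 4 + E/(((E*(-4))*(-2))) = 4 + E/((-4*E*(-2))) = 4 + E/((8*E)) = 4 + E*(1/(8*E)) = 4 + ⅛ = 33/8)
Z(v(-1, -4)) - 3963 = 33/8 - 3963 = -31671/8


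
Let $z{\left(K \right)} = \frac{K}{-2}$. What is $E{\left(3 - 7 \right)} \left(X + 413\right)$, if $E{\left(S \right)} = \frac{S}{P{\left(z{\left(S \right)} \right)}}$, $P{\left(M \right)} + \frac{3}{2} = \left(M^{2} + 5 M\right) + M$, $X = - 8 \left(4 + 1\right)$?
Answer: $- \frac{2984}{29} \approx -102.9$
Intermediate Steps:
$z{\left(K \right)} = - \frac{K}{2}$ ($z{\left(K \right)} = K \left(- \frac{1}{2}\right) = - \frac{K}{2}$)
$X = -40$ ($X = \left(-8\right) 5 = -40$)
$P{\left(M \right)} = - \frac{3}{2} + M^{2} + 6 M$ ($P{\left(M \right)} = - \frac{3}{2} + \left(\left(M^{2} + 5 M\right) + M\right) = - \frac{3}{2} + \left(M^{2} + 6 M\right) = - \frac{3}{2} + M^{2} + 6 M$)
$E{\left(S \right)} = \frac{S}{- \frac{3}{2} - 3 S + \frac{S^{2}}{4}}$ ($E{\left(S \right)} = \frac{S}{- \frac{3}{2} + \left(- \frac{S}{2}\right)^{2} + 6 \left(- \frac{S}{2}\right)} = \frac{S}{- \frac{3}{2} + \frac{S^{2}}{4} - 3 S} = \frac{S}{- \frac{3}{2} - 3 S + \frac{S^{2}}{4}}$)
$E{\left(3 - 7 \right)} \left(X + 413\right) = \frac{4 \left(3 - 7\right)}{-6 + \left(3 - 7\right)^{2} - 12 \left(3 - 7\right)} \left(-40 + 413\right) = \frac{4 \left(3 - 7\right)}{-6 + \left(3 - 7\right)^{2} - 12 \left(3 - 7\right)} 373 = 4 \left(-4\right) \frac{1}{-6 + \left(-4\right)^{2} - -48} \cdot 373 = 4 \left(-4\right) \frac{1}{-6 + 16 + 48} \cdot 373 = 4 \left(-4\right) \frac{1}{58} \cdot 373 = \left(- \frac{8}{29}\right) 373 = - \frac{2984}{29}$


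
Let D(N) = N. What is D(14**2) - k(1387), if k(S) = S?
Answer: -1191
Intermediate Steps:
D(14**2) - k(1387) = 14**2 - 1*1387 = 196 - 1387 = -1191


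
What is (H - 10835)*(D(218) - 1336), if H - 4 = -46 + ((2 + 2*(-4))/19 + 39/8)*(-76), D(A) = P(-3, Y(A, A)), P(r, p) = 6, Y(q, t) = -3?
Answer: 14927255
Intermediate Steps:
D(A) = 6
H = -777/2 (H = 4 + (-46 + ((2 + 2*(-4))/19 + 39/8)*(-76)) = 4 + (-46 + ((2 - 8)*(1/19) + 39*(⅛))*(-76)) = 4 + (-46 + (-6*1/19 + 39/8)*(-76)) = 4 + (-46 + (-6/19 + 39/8)*(-76)) = 4 + (-46 + (693/152)*(-76)) = 4 + (-46 - 693/2) = 4 - 785/2 = -777/2 ≈ -388.50)
(H - 10835)*(D(218) - 1336) = (-777/2 - 10835)*(6 - 1336) = -22447/2*(-1330) = 14927255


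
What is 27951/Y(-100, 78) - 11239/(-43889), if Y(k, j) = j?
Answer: 409206027/1141114 ≈ 358.60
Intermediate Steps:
27951/Y(-100, 78) - 11239/(-43889) = 27951/78 - 11239/(-43889) = 27951*(1/78) - 11239*(-1/43889) = 9317/26 + 11239/43889 = 409206027/1141114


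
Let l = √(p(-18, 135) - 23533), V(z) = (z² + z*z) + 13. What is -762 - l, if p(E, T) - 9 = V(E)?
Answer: -762 - I*√22863 ≈ -762.0 - 151.21*I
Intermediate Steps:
V(z) = 13 + 2*z² (V(z) = (z² + z²) + 13 = 2*z² + 13 = 13 + 2*z²)
p(E, T) = 22 + 2*E² (p(E, T) = 9 + (13 + 2*E²) = 22 + 2*E²)
l = I*√22863 (l = √((22 + 2*(-18)²) - 23533) = √((22 + 2*324) - 23533) = √((22 + 648) - 23533) = √(670 - 23533) = √(-22863) = I*√22863 ≈ 151.21*I)
-762 - l = -762 - I*√22863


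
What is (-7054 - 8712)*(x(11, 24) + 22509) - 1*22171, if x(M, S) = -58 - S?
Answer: -353606253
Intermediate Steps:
(-7054 - 8712)*(x(11, 24) + 22509) - 1*22171 = (-7054 - 8712)*((-58 - 1*24) + 22509) - 1*22171 = -15766*((-58 - 24) + 22509) - 22171 = -15766*(-82 + 22509) - 22171 = -15766*22427 - 22171 = -353584082 - 22171 = -353606253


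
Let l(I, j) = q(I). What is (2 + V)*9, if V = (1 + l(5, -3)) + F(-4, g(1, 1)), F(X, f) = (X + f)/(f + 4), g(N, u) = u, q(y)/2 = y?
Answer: 558/5 ≈ 111.60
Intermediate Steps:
q(y) = 2*y
l(I, j) = 2*I
F(X, f) = (X + f)/(4 + f)
V = 52/5 (V = (1 + 2*5) + (-4 + 1)/(4 + 1) = (1 + 10) - 3/5 = 11 + (⅕)*(-3) = 11 - ⅗ = 52/5 ≈ 10.400)
(2 + V)*9 = (2 + 52/5)*9 = (62/5)*9 = 558/5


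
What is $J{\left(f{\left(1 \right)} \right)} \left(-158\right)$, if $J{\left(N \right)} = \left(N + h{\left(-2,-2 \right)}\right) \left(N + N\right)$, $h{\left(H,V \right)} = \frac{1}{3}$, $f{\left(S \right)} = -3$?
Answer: $-2528$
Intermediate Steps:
$h{\left(H,V \right)} = \frac{1}{3}$
$J{\left(N \right)} = 2 N \left(\frac{1}{3} + N\right)$ ($J{\left(N \right)} = \left(N + \frac{1}{3}\right) \left(N + N\right) = \left(\frac{1}{3} + N\right) 2 N = 2 N \left(\frac{1}{3} + N\right)$)
$J{\left(f{\left(1 \right)} \right)} \left(-158\right) = \frac{2}{3} \left(-3\right) \left(1 + 3 \left(-3\right)\right) \left(-158\right) = \frac{2}{3} \left(-3\right) \left(1 - 9\right) \left(-158\right) = \frac{2}{3} \left(-3\right) \left(-8\right) \left(-158\right) = 16 \left(-158\right) = -2528$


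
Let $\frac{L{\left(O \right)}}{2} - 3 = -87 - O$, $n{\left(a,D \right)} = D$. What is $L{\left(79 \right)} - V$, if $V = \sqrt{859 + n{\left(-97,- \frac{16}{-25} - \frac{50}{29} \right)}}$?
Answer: $-326 - \frac{\sqrt{18037681}}{145} \approx -355.29$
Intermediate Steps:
$V = \frac{\sqrt{18037681}}{145}$ ($V = \sqrt{859 - \left(- \frac{16}{25} + \frac{50}{29}\right)} = \sqrt{859 - \frac{786}{725}} = \sqrt{\frac{621989}{725}} = \frac{\sqrt{18037681}}{145} \approx 29.29$)
$L{\left(O \right)} = -168 - 2 O$ ($L{\left(O \right)} = 6 + 2 \left(-87 - O\right) = 6 - \left(174 + 2 O\right) = -168 - 2 O$)
$L{\left(79 \right)} - V = \left(-168 - 158\right) - \frac{\sqrt{18037681}}{145} = -326 - \frac{\sqrt{18037681}}{145}$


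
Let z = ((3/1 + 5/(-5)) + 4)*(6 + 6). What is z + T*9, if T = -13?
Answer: -45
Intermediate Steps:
z = 72 (z = ((3*1 + 5*(-⅕)) + 4)*12 = ((3 - 1) + 4)*12 = (2 + 4)*12 = 6*12 = 72)
z + T*9 = 72 - 13*9 = 72 - 117 = -45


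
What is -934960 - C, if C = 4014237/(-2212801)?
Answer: -2068876408723/2212801 ≈ -9.3496e+5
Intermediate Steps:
C = -4014237/2212801 (C = 4014237*(-1/2212801) = -4014237/2212801 ≈ -1.8141)
-934960 - C = -934960 - 1*(-4014237/2212801) = -934960 + 4014237/2212801 = -2068876408723/2212801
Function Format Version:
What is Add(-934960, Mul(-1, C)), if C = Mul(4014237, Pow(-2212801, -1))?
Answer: Rational(-2068876408723, 2212801) ≈ -9.3496e+5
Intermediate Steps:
C = Rational(-4014237, 2212801) (C = Mul(4014237, Rational(-1, 2212801)) = Rational(-4014237, 2212801) ≈ -1.8141)
Add(-934960, Mul(-1, C)) = Add(-934960, Mul(-1, Rational(-4014237, 2212801))) = Add(-934960, Rational(4014237, 2212801)) = Rational(-2068876408723, 2212801)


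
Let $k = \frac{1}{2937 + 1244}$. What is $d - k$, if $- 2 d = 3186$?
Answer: $- \frac{6660334}{4181} \approx -1593.0$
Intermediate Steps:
$d = -1593$ ($d = \left(- \frac{1}{2}\right) 3186 = -1593$)
$k = \frac{1}{4181} \approx 0.00023918$
$d - k = -1593 - \frac{1}{4181} = - \frac{6660334}{4181}$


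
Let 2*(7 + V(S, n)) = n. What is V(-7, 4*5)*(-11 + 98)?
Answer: 261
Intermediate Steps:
V(S, n) = -7 + n/2
V(-7, 4*5)*(-11 + 98) = (-7 + (4*5)/2)*(-11 + 98) = (-7 + (1/2)*20)*87 = (-7 + 10)*87 = 3*87 = 261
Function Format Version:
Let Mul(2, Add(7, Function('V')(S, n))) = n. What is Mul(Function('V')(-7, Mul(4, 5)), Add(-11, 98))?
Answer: 261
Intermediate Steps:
Function('V')(S, n) = Add(-7, Mul(Rational(1, 2), n))
Mul(Function('V')(-7, Mul(4, 5)), Add(-11, 98)) = Mul(Add(-7, Mul(Rational(1, 2), Mul(4, 5))), Add(-11, 98)) = Mul(Add(-7, Mul(Rational(1, 2), 20)), 87) = Mul(Add(-7, 10), 87) = Mul(3, 87) = 261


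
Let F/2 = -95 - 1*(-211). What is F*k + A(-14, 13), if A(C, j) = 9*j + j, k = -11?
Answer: -2422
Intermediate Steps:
A(C, j) = 10*j
F = 232 (F = 2*(-95 - 1*(-211)) = 2*(-95 + 211) = 2*116 = 232)
F*k + A(-14, 13) = 232*(-11) + 10*13 = -2552 + 130 = -2422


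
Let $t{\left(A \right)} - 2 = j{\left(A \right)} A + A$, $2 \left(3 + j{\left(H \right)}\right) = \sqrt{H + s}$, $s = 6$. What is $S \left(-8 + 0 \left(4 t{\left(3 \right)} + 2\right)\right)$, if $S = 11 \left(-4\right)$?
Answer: $352$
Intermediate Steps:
$S = -44$
$j{\left(H \right)} = -3 + \frac{\sqrt{6 + H}}{2}$ ($j{\left(H \right)} = -3 + \frac{\sqrt{H + 6}}{2} = -3 + \frac{\sqrt{6 + H}}{2}$)
$t{\left(A \right)} = 2 + A + A \left(-3 + \frac{\sqrt{6 + A}}{2}\right)$ ($t{\left(A \right)} = 2 + \left(\left(-3 + \frac{\sqrt{6 + A}}{2}\right) A + A\right) = 2 + \left(A \left(-3 + \frac{\sqrt{6 + A}}{2}\right) + A\right) = 2 + \left(A + A \left(-3 + \frac{\sqrt{6 + A}}{2}\right)\right) = 2 + A + A \left(-3 + \frac{\sqrt{6 + A}}{2}\right)$)
$S \left(-8 + 0 \left(4 t{\left(3 \right)} + 2\right)\right) = - 44 \left(-8 + 0 \left(4 \left(2 - 6 + \frac{1}{2} \cdot 3 \sqrt{6 + 3}\right) + 2\right)\right) = - 44 \left(-8 + 0 \left(4 \left(2 - 6 + \frac{1}{2} \cdot 3 \sqrt{9}\right) + 2\right)\right) = - 44 \left(-8 + 0 \left(4 \left(2 - 6 + \frac{1}{2} \cdot 3 \cdot 3\right) + 2\right)\right) = - 44 \left(-8 + 0 \left(4 \left(2 - 6 + \frac{9}{2}\right) + 2\right)\right) = - 44 \left(-8 + 0 \left(4 \cdot \frac{1}{2} + 2\right)\right) = - 44 \left(-8 + 0 \left(2 + 2\right)\right) = - 44 \left(-8 + 0 \cdot 4\right) = - 44 \left(-8 + 0\right) = \left(-44\right) \left(-8\right) = 352$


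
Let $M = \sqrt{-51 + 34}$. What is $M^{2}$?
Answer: $-17$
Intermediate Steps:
$M = i \sqrt{17}$ ($M = \sqrt{-17} = i \sqrt{17} \approx 4.1231 i$)
$M^{2} = \left(i \sqrt{17}\right)^{2} = -17$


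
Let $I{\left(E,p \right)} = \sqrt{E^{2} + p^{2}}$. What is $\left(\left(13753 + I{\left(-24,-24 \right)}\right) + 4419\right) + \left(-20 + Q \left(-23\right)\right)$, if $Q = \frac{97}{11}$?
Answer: $\frac{197441}{11} + 24 \sqrt{2} \approx 17983.0$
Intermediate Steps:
$Q = \frac{97}{11}$ ($Q = 97 \cdot \frac{1}{11} = \frac{97}{11} \approx 8.8182$)
$\left(\left(13753 + I{\left(-24,-24 \right)}\right) + 4419\right) + \left(-20 + Q \left(-23\right)\right) = \left(\left(13753 + \sqrt{\left(-24\right)^{2} + \left(-24\right)^{2}}\right) + 4419\right) + \left(-20 + \frac{97}{11} \left(-23\right)\right) = \left(\left(13753 + \sqrt{576 + 576}\right) + 4419\right) - \frac{2451}{11} = \left(\left(13753 + \sqrt{1152}\right) + 4419\right) - \frac{2451}{11} = \left(\left(13753 + 24 \sqrt{2}\right) + 4419\right) - \frac{2451}{11} = \left(18172 + 24 \sqrt{2}\right) - \frac{2451}{11} = \frac{197441}{11} + 24 \sqrt{2}$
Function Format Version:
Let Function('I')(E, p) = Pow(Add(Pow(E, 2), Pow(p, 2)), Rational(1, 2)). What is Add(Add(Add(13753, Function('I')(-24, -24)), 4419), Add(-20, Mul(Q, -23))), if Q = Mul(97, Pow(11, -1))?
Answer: Add(Rational(197441, 11), Mul(24, Pow(2, Rational(1, 2)))) ≈ 17983.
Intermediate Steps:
Q = Rational(97, 11) (Q = Mul(97, Rational(1, 11)) = Rational(97, 11) ≈ 8.8182)
Add(Add(Add(13753, Function('I')(-24, -24)), 4419), Add(-20, Mul(Q, -23))) = Add(Add(Add(13753, Pow(Add(Pow(-24, 2), Pow(-24, 2)), Rational(1, 2))), 4419), Add(-20, Mul(Rational(97, 11), -23))) = Add(Add(Add(13753, Pow(Add(576, 576), Rational(1, 2))), 4419), Add(-20, Rational(-2231, 11))) = Add(Add(Add(13753, Pow(1152, Rational(1, 2))), 4419), Rational(-2451, 11)) = Add(Add(Add(13753, Mul(24, Pow(2, Rational(1, 2)))), 4419), Rational(-2451, 11)) = Add(Add(18172, Mul(24, Pow(2, Rational(1, 2)))), Rational(-2451, 11)) = Add(Rational(197441, 11), Mul(24, Pow(2, Rational(1, 2))))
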